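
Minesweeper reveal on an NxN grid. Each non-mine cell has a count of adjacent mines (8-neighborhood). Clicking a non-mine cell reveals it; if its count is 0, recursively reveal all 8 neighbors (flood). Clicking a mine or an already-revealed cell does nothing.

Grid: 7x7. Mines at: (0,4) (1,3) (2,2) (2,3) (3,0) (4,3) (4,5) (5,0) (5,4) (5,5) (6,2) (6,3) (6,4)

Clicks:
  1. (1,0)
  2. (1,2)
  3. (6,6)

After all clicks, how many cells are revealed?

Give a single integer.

Click 1 (1,0) count=0: revealed 8 new [(0,0) (0,1) (0,2) (1,0) (1,1) (1,2) (2,0) (2,1)] -> total=8
Click 2 (1,2) count=3: revealed 0 new [(none)] -> total=8
Click 3 (6,6) count=1: revealed 1 new [(6,6)] -> total=9

Answer: 9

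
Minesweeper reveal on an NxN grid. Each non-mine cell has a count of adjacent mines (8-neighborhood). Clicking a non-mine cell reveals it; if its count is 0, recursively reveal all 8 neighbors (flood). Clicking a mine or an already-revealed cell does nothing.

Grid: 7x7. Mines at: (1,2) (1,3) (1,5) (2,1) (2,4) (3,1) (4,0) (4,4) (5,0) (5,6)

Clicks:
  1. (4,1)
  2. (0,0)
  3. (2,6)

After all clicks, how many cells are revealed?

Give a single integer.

Answer: 6

Derivation:
Click 1 (4,1) count=3: revealed 1 new [(4,1)] -> total=1
Click 2 (0,0) count=0: revealed 4 new [(0,0) (0,1) (1,0) (1,1)] -> total=5
Click 3 (2,6) count=1: revealed 1 new [(2,6)] -> total=6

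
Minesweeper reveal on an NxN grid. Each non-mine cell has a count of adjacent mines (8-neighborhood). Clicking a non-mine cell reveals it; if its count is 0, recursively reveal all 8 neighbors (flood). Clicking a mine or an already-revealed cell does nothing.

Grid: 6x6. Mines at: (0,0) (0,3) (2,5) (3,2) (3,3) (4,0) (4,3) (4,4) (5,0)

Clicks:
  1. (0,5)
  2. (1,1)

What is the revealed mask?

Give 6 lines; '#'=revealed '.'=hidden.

Answer: ....##
.#..##
......
......
......
......

Derivation:
Click 1 (0,5) count=0: revealed 4 new [(0,4) (0,5) (1,4) (1,5)] -> total=4
Click 2 (1,1) count=1: revealed 1 new [(1,1)] -> total=5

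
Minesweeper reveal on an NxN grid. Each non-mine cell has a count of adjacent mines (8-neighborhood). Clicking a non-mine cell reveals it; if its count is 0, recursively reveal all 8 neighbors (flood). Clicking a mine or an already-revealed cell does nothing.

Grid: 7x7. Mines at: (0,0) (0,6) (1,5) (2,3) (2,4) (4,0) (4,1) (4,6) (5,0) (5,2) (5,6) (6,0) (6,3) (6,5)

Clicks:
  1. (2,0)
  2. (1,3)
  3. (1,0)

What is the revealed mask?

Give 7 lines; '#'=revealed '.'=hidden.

Answer: .......
####...
###....
###....
.......
.......
.......

Derivation:
Click 1 (2,0) count=0: revealed 9 new [(1,0) (1,1) (1,2) (2,0) (2,1) (2,2) (3,0) (3,1) (3,2)] -> total=9
Click 2 (1,3) count=2: revealed 1 new [(1,3)] -> total=10
Click 3 (1,0) count=1: revealed 0 new [(none)] -> total=10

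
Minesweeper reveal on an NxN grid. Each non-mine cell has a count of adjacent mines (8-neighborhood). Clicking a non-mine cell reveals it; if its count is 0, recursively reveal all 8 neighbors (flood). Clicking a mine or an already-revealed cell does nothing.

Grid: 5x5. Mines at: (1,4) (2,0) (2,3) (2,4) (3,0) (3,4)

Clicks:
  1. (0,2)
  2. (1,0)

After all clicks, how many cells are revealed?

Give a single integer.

Answer: 8

Derivation:
Click 1 (0,2) count=0: revealed 8 new [(0,0) (0,1) (0,2) (0,3) (1,0) (1,1) (1,2) (1,3)] -> total=8
Click 2 (1,0) count=1: revealed 0 new [(none)] -> total=8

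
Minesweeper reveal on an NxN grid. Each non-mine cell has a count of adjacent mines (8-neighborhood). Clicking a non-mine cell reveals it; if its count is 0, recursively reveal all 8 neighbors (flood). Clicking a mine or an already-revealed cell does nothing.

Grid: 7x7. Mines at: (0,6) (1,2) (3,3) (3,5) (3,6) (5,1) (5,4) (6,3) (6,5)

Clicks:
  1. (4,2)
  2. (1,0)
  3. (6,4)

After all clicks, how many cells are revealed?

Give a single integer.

Click 1 (4,2) count=2: revealed 1 new [(4,2)] -> total=1
Click 2 (1,0) count=0: revealed 12 new [(0,0) (0,1) (1,0) (1,1) (2,0) (2,1) (2,2) (3,0) (3,1) (3,2) (4,0) (4,1)] -> total=13
Click 3 (6,4) count=3: revealed 1 new [(6,4)] -> total=14

Answer: 14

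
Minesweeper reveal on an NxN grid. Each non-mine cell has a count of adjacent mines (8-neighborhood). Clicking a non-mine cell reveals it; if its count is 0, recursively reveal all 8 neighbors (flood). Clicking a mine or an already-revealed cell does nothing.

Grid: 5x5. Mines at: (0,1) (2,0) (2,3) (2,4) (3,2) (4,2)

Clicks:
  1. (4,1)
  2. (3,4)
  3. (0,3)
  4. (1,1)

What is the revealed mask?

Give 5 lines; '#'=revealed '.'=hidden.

Click 1 (4,1) count=2: revealed 1 new [(4,1)] -> total=1
Click 2 (3,4) count=2: revealed 1 new [(3,4)] -> total=2
Click 3 (0,3) count=0: revealed 6 new [(0,2) (0,3) (0,4) (1,2) (1,3) (1,4)] -> total=8
Click 4 (1,1) count=2: revealed 1 new [(1,1)] -> total=9

Answer: ..###
.####
.....
....#
.#...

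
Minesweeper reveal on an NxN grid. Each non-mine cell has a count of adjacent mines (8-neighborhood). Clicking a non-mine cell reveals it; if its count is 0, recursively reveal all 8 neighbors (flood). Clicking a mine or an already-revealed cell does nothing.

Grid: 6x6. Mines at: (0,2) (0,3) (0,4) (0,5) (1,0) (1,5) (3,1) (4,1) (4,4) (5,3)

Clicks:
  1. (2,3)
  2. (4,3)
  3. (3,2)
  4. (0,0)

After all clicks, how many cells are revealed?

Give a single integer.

Click 1 (2,3) count=0: revealed 9 new [(1,2) (1,3) (1,4) (2,2) (2,3) (2,4) (3,2) (3,3) (3,4)] -> total=9
Click 2 (4,3) count=2: revealed 1 new [(4,3)] -> total=10
Click 3 (3,2) count=2: revealed 0 new [(none)] -> total=10
Click 4 (0,0) count=1: revealed 1 new [(0,0)] -> total=11

Answer: 11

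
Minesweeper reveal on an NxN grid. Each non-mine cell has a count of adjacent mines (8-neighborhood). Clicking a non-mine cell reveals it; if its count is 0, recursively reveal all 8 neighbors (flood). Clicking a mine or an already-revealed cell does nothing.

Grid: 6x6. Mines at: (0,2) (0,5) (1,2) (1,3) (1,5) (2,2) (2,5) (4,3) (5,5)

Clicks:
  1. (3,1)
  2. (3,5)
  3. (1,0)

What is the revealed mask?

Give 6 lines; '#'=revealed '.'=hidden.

Answer: ##....
##....
##....
###..#
###...
###...

Derivation:
Click 1 (3,1) count=1: revealed 1 new [(3,1)] -> total=1
Click 2 (3,5) count=1: revealed 1 new [(3,5)] -> total=2
Click 3 (1,0) count=0: revealed 14 new [(0,0) (0,1) (1,0) (1,1) (2,0) (2,1) (3,0) (3,2) (4,0) (4,1) (4,2) (5,0) (5,1) (5,2)] -> total=16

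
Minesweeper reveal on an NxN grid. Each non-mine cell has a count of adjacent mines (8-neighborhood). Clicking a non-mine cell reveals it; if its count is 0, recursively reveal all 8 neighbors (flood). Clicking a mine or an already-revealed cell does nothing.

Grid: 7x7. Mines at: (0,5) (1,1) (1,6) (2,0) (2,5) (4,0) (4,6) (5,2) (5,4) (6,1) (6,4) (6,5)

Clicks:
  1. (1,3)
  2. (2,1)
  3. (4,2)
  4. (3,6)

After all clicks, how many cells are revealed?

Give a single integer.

Click 1 (1,3) count=0: revealed 18 new [(0,2) (0,3) (0,4) (1,2) (1,3) (1,4) (2,1) (2,2) (2,3) (2,4) (3,1) (3,2) (3,3) (3,4) (4,1) (4,2) (4,3) (4,4)] -> total=18
Click 2 (2,1) count=2: revealed 0 new [(none)] -> total=18
Click 3 (4,2) count=1: revealed 0 new [(none)] -> total=18
Click 4 (3,6) count=2: revealed 1 new [(3,6)] -> total=19

Answer: 19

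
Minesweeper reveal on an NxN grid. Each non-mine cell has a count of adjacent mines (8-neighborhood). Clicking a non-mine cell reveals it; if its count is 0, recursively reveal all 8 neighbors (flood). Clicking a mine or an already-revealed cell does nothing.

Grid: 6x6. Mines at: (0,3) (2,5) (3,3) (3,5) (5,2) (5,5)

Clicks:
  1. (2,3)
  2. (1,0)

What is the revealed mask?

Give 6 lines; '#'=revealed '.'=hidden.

Answer: ###...
###...
####..
###...
###...
##....

Derivation:
Click 1 (2,3) count=1: revealed 1 new [(2,3)] -> total=1
Click 2 (1,0) count=0: revealed 17 new [(0,0) (0,1) (0,2) (1,0) (1,1) (1,2) (2,0) (2,1) (2,2) (3,0) (3,1) (3,2) (4,0) (4,1) (4,2) (5,0) (5,1)] -> total=18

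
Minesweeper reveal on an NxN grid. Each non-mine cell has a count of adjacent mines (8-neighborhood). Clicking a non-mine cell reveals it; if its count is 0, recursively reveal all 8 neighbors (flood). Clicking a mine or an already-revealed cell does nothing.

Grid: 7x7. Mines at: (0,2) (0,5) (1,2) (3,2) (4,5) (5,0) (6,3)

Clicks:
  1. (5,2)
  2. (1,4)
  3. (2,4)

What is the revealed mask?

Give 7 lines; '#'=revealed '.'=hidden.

Answer: .......
...####
...####
...####
.......
..#....
.......

Derivation:
Click 1 (5,2) count=1: revealed 1 new [(5,2)] -> total=1
Click 2 (1,4) count=1: revealed 1 new [(1,4)] -> total=2
Click 3 (2,4) count=0: revealed 11 new [(1,3) (1,5) (1,6) (2,3) (2,4) (2,5) (2,6) (3,3) (3,4) (3,5) (3,6)] -> total=13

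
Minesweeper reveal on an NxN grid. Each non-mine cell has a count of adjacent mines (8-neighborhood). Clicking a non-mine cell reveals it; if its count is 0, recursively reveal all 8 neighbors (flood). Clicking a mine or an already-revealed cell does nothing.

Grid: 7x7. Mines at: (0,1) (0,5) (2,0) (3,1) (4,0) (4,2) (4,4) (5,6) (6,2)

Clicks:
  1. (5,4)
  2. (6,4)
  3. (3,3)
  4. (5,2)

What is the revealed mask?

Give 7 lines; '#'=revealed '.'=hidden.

Click 1 (5,4) count=1: revealed 1 new [(5,4)] -> total=1
Click 2 (6,4) count=0: revealed 5 new [(5,3) (5,5) (6,3) (6,4) (6,5)] -> total=6
Click 3 (3,3) count=2: revealed 1 new [(3,3)] -> total=7
Click 4 (5,2) count=2: revealed 1 new [(5,2)] -> total=8

Answer: .......
.......
.......
...#...
.......
..####.
...###.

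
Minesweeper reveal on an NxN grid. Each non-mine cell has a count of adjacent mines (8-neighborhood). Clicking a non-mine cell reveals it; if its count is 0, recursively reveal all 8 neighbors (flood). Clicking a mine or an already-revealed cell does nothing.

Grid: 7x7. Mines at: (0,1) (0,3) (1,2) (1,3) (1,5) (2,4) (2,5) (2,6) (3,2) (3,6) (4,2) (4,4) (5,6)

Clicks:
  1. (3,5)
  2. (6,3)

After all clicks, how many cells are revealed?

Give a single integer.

Click 1 (3,5) count=5: revealed 1 new [(3,5)] -> total=1
Click 2 (6,3) count=0: revealed 20 new [(1,0) (1,1) (2,0) (2,1) (3,0) (3,1) (4,0) (4,1) (5,0) (5,1) (5,2) (5,3) (5,4) (5,5) (6,0) (6,1) (6,2) (6,3) (6,4) (6,5)] -> total=21

Answer: 21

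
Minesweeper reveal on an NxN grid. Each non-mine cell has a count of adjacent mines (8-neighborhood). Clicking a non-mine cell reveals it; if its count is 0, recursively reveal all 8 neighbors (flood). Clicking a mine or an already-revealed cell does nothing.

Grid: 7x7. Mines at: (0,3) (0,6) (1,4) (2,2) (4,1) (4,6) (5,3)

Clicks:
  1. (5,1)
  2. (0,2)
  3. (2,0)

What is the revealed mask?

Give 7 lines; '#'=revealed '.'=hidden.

Answer: ###....
###....
##.....
##.....
.......
.#.....
.......

Derivation:
Click 1 (5,1) count=1: revealed 1 new [(5,1)] -> total=1
Click 2 (0,2) count=1: revealed 1 new [(0,2)] -> total=2
Click 3 (2,0) count=0: revealed 9 new [(0,0) (0,1) (1,0) (1,1) (1,2) (2,0) (2,1) (3,0) (3,1)] -> total=11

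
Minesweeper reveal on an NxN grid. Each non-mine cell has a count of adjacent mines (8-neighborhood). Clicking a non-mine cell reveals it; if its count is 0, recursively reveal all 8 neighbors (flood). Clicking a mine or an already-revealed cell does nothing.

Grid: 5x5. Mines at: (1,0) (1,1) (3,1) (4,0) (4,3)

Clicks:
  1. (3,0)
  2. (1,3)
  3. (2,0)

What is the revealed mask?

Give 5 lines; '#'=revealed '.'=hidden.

Answer: ..###
..###
#.###
#.###
.....

Derivation:
Click 1 (3,0) count=2: revealed 1 new [(3,0)] -> total=1
Click 2 (1,3) count=0: revealed 12 new [(0,2) (0,3) (0,4) (1,2) (1,3) (1,4) (2,2) (2,3) (2,4) (3,2) (3,3) (3,4)] -> total=13
Click 3 (2,0) count=3: revealed 1 new [(2,0)] -> total=14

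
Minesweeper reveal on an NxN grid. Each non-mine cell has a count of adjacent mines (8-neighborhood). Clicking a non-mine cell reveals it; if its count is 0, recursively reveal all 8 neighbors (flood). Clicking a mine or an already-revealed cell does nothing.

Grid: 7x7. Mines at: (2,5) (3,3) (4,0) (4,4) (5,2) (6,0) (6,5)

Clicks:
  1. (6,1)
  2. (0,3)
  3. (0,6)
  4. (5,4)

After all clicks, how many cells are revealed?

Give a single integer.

Click 1 (6,1) count=2: revealed 1 new [(6,1)] -> total=1
Click 2 (0,3) count=0: revealed 22 new [(0,0) (0,1) (0,2) (0,3) (0,4) (0,5) (0,6) (1,0) (1,1) (1,2) (1,3) (1,4) (1,5) (1,6) (2,0) (2,1) (2,2) (2,3) (2,4) (3,0) (3,1) (3,2)] -> total=23
Click 3 (0,6) count=0: revealed 0 new [(none)] -> total=23
Click 4 (5,4) count=2: revealed 1 new [(5,4)] -> total=24

Answer: 24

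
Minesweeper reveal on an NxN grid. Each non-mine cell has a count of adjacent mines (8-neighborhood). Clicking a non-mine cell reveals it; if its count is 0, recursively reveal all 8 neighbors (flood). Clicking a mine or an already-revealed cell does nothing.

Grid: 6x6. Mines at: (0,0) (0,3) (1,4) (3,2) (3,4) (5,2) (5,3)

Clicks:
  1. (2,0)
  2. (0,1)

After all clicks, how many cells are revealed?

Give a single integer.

Click 1 (2,0) count=0: revealed 10 new [(1,0) (1,1) (2,0) (2,1) (3,0) (3,1) (4,0) (4,1) (5,0) (5,1)] -> total=10
Click 2 (0,1) count=1: revealed 1 new [(0,1)] -> total=11

Answer: 11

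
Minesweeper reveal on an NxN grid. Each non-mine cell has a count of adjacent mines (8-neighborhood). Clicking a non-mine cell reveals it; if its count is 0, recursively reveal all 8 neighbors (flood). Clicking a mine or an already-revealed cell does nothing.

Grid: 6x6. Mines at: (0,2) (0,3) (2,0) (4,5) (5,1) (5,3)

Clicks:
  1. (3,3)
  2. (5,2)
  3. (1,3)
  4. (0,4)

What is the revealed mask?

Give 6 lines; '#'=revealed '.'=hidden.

Click 1 (3,3) count=0: revealed 21 new [(0,4) (0,5) (1,1) (1,2) (1,3) (1,4) (1,5) (2,1) (2,2) (2,3) (2,4) (2,5) (3,1) (3,2) (3,3) (3,4) (3,5) (4,1) (4,2) (4,3) (4,4)] -> total=21
Click 2 (5,2) count=2: revealed 1 new [(5,2)] -> total=22
Click 3 (1,3) count=2: revealed 0 new [(none)] -> total=22
Click 4 (0,4) count=1: revealed 0 new [(none)] -> total=22

Answer: ....##
.#####
.#####
.#####
.####.
..#...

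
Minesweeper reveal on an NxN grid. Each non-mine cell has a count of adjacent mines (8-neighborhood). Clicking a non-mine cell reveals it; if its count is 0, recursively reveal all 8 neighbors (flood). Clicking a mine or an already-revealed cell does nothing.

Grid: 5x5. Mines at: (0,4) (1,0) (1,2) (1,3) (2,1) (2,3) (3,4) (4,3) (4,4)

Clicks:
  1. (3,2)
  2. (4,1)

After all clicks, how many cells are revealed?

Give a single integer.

Answer: 6

Derivation:
Click 1 (3,2) count=3: revealed 1 new [(3,2)] -> total=1
Click 2 (4,1) count=0: revealed 5 new [(3,0) (3,1) (4,0) (4,1) (4,2)] -> total=6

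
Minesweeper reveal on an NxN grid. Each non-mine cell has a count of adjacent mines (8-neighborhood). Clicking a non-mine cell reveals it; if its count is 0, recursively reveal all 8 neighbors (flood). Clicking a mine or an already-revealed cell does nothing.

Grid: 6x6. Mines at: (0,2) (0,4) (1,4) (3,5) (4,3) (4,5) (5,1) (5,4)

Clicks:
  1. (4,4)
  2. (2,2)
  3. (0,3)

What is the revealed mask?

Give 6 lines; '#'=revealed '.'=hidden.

Click 1 (4,4) count=4: revealed 1 new [(4,4)] -> total=1
Click 2 (2,2) count=0: revealed 17 new [(0,0) (0,1) (1,0) (1,1) (1,2) (1,3) (2,0) (2,1) (2,2) (2,3) (3,0) (3,1) (3,2) (3,3) (4,0) (4,1) (4,2)] -> total=18
Click 3 (0,3) count=3: revealed 1 new [(0,3)] -> total=19

Answer: ##.#..
####..
####..
####..
###.#.
......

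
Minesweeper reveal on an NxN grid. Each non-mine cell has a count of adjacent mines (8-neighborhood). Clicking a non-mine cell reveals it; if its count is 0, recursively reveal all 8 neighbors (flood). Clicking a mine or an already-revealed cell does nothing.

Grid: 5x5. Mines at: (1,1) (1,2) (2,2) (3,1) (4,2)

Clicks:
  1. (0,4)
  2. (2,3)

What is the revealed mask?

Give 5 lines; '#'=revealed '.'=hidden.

Answer: ...##
...##
...##
...##
...##

Derivation:
Click 1 (0,4) count=0: revealed 10 new [(0,3) (0,4) (1,3) (1,4) (2,3) (2,4) (3,3) (3,4) (4,3) (4,4)] -> total=10
Click 2 (2,3) count=2: revealed 0 new [(none)] -> total=10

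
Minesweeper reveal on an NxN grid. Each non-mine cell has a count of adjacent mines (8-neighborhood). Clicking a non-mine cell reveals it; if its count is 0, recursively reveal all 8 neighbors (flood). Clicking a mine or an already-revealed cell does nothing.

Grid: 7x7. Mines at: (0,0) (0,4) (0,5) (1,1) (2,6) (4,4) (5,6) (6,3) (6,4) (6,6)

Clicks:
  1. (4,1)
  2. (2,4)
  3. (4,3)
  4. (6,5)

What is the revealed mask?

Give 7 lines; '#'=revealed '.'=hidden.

Answer: .......
..####.
######.
######.
####...
####...
###..#.

Derivation:
Click 1 (4,1) count=0: revealed 27 new [(1,2) (1,3) (1,4) (1,5) (2,0) (2,1) (2,2) (2,3) (2,4) (2,5) (3,0) (3,1) (3,2) (3,3) (3,4) (3,5) (4,0) (4,1) (4,2) (4,3) (5,0) (5,1) (5,2) (5,3) (6,0) (6,1) (6,2)] -> total=27
Click 2 (2,4) count=0: revealed 0 new [(none)] -> total=27
Click 3 (4,3) count=1: revealed 0 new [(none)] -> total=27
Click 4 (6,5) count=3: revealed 1 new [(6,5)] -> total=28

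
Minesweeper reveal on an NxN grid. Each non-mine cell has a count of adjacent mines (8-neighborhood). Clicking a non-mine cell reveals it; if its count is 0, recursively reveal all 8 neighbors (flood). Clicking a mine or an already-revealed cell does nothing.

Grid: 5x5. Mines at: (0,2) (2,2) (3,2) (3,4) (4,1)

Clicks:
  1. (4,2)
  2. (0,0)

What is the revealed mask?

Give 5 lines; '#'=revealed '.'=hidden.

Answer: ##...
##...
##...
##...
..#..

Derivation:
Click 1 (4,2) count=2: revealed 1 new [(4,2)] -> total=1
Click 2 (0,0) count=0: revealed 8 new [(0,0) (0,1) (1,0) (1,1) (2,0) (2,1) (3,0) (3,1)] -> total=9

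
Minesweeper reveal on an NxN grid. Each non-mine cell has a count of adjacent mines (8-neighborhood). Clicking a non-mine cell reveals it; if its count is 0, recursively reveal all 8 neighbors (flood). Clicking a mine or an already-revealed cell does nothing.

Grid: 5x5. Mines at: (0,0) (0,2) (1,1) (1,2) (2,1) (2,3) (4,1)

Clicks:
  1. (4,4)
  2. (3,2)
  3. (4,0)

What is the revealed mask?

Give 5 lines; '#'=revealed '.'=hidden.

Answer: .....
.....
.....
..###
#.###

Derivation:
Click 1 (4,4) count=0: revealed 6 new [(3,2) (3,3) (3,4) (4,2) (4,3) (4,4)] -> total=6
Click 2 (3,2) count=3: revealed 0 new [(none)] -> total=6
Click 3 (4,0) count=1: revealed 1 new [(4,0)] -> total=7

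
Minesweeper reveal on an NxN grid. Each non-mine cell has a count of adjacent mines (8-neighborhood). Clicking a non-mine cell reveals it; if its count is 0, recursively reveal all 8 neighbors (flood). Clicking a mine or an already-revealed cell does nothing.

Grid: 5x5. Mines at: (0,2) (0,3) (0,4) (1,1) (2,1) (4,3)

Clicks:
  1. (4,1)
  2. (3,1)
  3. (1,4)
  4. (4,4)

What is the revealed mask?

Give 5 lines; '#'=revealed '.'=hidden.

Click 1 (4,1) count=0: revealed 6 new [(3,0) (3,1) (3,2) (4,0) (4,1) (4,2)] -> total=6
Click 2 (3,1) count=1: revealed 0 new [(none)] -> total=6
Click 3 (1,4) count=2: revealed 1 new [(1,4)] -> total=7
Click 4 (4,4) count=1: revealed 1 new [(4,4)] -> total=8

Answer: .....
....#
.....
###..
###.#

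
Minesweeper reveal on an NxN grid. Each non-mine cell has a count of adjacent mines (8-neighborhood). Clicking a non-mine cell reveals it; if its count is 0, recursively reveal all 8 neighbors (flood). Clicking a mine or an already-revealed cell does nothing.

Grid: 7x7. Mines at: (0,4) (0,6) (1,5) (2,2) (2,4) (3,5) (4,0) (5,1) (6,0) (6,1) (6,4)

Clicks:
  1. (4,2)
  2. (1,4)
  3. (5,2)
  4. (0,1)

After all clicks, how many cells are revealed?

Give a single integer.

Answer: 15

Derivation:
Click 1 (4,2) count=1: revealed 1 new [(4,2)] -> total=1
Click 2 (1,4) count=3: revealed 1 new [(1,4)] -> total=2
Click 3 (5,2) count=2: revealed 1 new [(5,2)] -> total=3
Click 4 (0,1) count=0: revealed 12 new [(0,0) (0,1) (0,2) (0,3) (1,0) (1,1) (1,2) (1,3) (2,0) (2,1) (3,0) (3,1)] -> total=15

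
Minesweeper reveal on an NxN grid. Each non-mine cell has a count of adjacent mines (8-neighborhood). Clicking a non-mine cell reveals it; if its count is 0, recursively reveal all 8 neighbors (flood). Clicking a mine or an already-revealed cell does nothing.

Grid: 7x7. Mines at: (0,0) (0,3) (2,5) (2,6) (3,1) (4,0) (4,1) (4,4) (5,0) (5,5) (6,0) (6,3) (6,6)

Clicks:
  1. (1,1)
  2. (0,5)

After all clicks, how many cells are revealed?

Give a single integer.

Answer: 7

Derivation:
Click 1 (1,1) count=1: revealed 1 new [(1,1)] -> total=1
Click 2 (0,5) count=0: revealed 6 new [(0,4) (0,5) (0,6) (1,4) (1,5) (1,6)] -> total=7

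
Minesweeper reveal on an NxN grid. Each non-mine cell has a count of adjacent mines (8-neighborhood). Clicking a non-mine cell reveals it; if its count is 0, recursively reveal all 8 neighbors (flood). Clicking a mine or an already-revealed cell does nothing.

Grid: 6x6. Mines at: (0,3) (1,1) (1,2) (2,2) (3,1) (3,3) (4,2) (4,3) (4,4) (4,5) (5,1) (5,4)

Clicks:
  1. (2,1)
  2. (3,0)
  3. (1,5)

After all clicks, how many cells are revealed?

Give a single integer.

Answer: 10

Derivation:
Click 1 (2,1) count=4: revealed 1 new [(2,1)] -> total=1
Click 2 (3,0) count=1: revealed 1 new [(3,0)] -> total=2
Click 3 (1,5) count=0: revealed 8 new [(0,4) (0,5) (1,4) (1,5) (2,4) (2,5) (3,4) (3,5)] -> total=10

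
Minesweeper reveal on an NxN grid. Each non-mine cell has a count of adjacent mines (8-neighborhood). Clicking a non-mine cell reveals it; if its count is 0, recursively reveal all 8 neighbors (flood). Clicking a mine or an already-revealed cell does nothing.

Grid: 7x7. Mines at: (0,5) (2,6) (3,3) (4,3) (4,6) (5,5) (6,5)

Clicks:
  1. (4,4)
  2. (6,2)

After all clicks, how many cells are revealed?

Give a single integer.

Click 1 (4,4) count=3: revealed 1 new [(4,4)] -> total=1
Click 2 (6,2) count=0: revealed 31 new [(0,0) (0,1) (0,2) (0,3) (0,4) (1,0) (1,1) (1,2) (1,3) (1,4) (2,0) (2,1) (2,2) (2,3) (2,4) (3,0) (3,1) (3,2) (4,0) (4,1) (4,2) (5,0) (5,1) (5,2) (5,3) (5,4) (6,0) (6,1) (6,2) (6,3) (6,4)] -> total=32

Answer: 32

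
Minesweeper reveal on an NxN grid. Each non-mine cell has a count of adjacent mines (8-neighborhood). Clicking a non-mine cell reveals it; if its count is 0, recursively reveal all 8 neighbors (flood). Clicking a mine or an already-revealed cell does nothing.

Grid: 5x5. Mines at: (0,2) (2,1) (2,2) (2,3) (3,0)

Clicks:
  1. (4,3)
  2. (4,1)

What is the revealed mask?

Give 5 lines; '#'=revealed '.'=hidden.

Answer: .....
.....
.....
.####
.####

Derivation:
Click 1 (4,3) count=0: revealed 8 new [(3,1) (3,2) (3,3) (3,4) (4,1) (4,2) (4,3) (4,4)] -> total=8
Click 2 (4,1) count=1: revealed 0 new [(none)] -> total=8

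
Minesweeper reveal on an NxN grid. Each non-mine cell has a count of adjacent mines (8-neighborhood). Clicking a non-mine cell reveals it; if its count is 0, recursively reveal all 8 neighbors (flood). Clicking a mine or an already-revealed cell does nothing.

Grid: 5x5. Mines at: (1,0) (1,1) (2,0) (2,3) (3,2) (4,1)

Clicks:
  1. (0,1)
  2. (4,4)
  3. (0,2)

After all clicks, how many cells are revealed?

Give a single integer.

Answer: 6

Derivation:
Click 1 (0,1) count=2: revealed 1 new [(0,1)] -> total=1
Click 2 (4,4) count=0: revealed 4 new [(3,3) (3,4) (4,3) (4,4)] -> total=5
Click 3 (0,2) count=1: revealed 1 new [(0,2)] -> total=6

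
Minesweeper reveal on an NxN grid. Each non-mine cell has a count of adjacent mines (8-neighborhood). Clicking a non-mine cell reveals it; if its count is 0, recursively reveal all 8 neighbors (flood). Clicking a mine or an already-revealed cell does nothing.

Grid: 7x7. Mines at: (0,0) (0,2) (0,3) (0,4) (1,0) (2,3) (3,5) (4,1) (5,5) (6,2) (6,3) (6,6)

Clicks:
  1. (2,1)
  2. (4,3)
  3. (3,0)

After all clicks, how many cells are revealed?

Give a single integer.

Answer: 11

Derivation:
Click 1 (2,1) count=1: revealed 1 new [(2,1)] -> total=1
Click 2 (4,3) count=0: revealed 9 new [(3,2) (3,3) (3,4) (4,2) (4,3) (4,4) (5,2) (5,3) (5,4)] -> total=10
Click 3 (3,0) count=1: revealed 1 new [(3,0)] -> total=11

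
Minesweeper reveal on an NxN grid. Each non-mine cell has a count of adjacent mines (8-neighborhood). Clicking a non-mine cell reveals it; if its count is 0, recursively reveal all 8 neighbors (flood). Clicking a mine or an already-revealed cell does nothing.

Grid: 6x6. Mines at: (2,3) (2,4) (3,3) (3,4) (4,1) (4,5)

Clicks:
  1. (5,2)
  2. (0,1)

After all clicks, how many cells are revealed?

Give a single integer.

Click 1 (5,2) count=1: revealed 1 new [(5,2)] -> total=1
Click 2 (0,1) count=0: revealed 18 new [(0,0) (0,1) (0,2) (0,3) (0,4) (0,5) (1,0) (1,1) (1,2) (1,3) (1,4) (1,5) (2,0) (2,1) (2,2) (3,0) (3,1) (3,2)] -> total=19

Answer: 19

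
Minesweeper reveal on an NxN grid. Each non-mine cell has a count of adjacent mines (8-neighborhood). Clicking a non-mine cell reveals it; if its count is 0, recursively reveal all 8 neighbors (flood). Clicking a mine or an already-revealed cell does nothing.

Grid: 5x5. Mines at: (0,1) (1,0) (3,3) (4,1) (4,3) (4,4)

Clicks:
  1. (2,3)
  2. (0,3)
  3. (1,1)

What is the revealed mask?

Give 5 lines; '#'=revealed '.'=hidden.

Answer: ..###
.####
..###
.....
.....

Derivation:
Click 1 (2,3) count=1: revealed 1 new [(2,3)] -> total=1
Click 2 (0,3) count=0: revealed 8 new [(0,2) (0,3) (0,4) (1,2) (1,3) (1,4) (2,2) (2,4)] -> total=9
Click 3 (1,1) count=2: revealed 1 new [(1,1)] -> total=10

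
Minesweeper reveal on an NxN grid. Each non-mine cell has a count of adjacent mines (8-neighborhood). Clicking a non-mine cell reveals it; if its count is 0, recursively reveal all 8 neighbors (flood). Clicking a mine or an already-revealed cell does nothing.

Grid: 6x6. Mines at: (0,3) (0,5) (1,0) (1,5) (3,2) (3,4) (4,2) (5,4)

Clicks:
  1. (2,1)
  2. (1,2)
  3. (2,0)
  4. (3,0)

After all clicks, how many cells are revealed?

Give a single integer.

Answer: 9

Derivation:
Click 1 (2,1) count=2: revealed 1 new [(2,1)] -> total=1
Click 2 (1,2) count=1: revealed 1 new [(1,2)] -> total=2
Click 3 (2,0) count=1: revealed 1 new [(2,0)] -> total=3
Click 4 (3,0) count=0: revealed 6 new [(3,0) (3,1) (4,0) (4,1) (5,0) (5,1)] -> total=9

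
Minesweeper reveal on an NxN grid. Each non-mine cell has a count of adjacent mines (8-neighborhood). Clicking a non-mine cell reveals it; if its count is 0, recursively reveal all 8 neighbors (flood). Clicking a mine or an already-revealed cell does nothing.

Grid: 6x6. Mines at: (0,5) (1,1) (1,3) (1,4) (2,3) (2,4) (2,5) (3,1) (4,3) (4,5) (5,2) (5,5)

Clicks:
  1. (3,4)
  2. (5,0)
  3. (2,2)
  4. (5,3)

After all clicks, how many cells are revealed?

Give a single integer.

Answer: 7

Derivation:
Click 1 (3,4) count=5: revealed 1 new [(3,4)] -> total=1
Click 2 (5,0) count=0: revealed 4 new [(4,0) (4,1) (5,0) (5,1)] -> total=5
Click 3 (2,2) count=4: revealed 1 new [(2,2)] -> total=6
Click 4 (5,3) count=2: revealed 1 new [(5,3)] -> total=7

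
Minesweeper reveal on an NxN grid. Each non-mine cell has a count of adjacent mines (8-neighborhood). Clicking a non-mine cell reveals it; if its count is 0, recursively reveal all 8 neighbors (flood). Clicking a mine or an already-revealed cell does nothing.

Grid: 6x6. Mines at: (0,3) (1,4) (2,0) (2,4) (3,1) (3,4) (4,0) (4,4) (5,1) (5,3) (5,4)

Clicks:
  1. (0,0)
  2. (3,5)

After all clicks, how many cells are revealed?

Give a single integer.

Click 1 (0,0) count=0: revealed 6 new [(0,0) (0,1) (0,2) (1,0) (1,1) (1,2)] -> total=6
Click 2 (3,5) count=3: revealed 1 new [(3,5)] -> total=7

Answer: 7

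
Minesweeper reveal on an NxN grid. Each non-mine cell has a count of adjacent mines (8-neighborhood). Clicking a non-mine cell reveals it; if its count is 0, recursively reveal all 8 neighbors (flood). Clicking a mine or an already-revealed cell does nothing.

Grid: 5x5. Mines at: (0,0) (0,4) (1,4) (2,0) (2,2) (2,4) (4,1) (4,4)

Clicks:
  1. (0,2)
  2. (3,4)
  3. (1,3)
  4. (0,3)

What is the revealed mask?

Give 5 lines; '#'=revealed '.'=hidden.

Answer: .###.
.###.
.....
....#
.....

Derivation:
Click 1 (0,2) count=0: revealed 6 new [(0,1) (0,2) (0,3) (1,1) (1,2) (1,3)] -> total=6
Click 2 (3,4) count=2: revealed 1 new [(3,4)] -> total=7
Click 3 (1,3) count=4: revealed 0 new [(none)] -> total=7
Click 4 (0,3) count=2: revealed 0 new [(none)] -> total=7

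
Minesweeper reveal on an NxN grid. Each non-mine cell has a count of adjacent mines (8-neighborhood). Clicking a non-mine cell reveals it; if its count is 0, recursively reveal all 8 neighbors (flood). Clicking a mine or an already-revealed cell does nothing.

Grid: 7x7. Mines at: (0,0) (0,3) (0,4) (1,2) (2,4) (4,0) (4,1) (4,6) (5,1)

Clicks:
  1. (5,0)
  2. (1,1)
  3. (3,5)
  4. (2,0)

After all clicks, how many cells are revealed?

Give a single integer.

Click 1 (5,0) count=3: revealed 1 new [(5,0)] -> total=1
Click 2 (1,1) count=2: revealed 1 new [(1,1)] -> total=2
Click 3 (3,5) count=2: revealed 1 new [(3,5)] -> total=3
Click 4 (2,0) count=0: revealed 5 new [(1,0) (2,0) (2,1) (3,0) (3,1)] -> total=8

Answer: 8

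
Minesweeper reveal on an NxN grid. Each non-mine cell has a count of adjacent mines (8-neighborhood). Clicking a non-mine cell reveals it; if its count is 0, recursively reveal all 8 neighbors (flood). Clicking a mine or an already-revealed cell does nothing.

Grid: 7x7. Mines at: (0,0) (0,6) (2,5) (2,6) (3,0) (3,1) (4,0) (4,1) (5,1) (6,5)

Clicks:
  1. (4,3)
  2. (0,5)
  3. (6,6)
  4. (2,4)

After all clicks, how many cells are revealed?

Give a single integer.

Answer: 33

Derivation:
Click 1 (4,3) count=0: revealed 32 new [(0,1) (0,2) (0,3) (0,4) (0,5) (1,1) (1,2) (1,3) (1,4) (1,5) (2,1) (2,2) (2,3) (2,4) (3,2) (3,3) (3,4) (3,5) (3,6) (4,2) (4,3) (4,4) (4,5) (4,6) (5,2) (5,3) (5,4) (5,5) (5,6) (6,2) (6,3) (6,4)] -> total=32
Click 2 (0,5) count=1: revealed 0 new [(none)] -> total=32
Click 3 (6,6) count=1: revealed 1 new [(6,6)] -> total=33
Click 4 (2,4) count=1: revealed 0 new [(none)] -> total=33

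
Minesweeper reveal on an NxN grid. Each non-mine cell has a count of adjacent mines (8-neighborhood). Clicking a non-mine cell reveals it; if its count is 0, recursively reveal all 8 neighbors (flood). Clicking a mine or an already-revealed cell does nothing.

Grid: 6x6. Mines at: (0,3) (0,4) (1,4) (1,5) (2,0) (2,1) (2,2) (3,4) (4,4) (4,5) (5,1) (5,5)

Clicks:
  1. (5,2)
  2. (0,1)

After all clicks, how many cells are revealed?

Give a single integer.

Click 1 (5,2) count=1: revealed 1 new [(5,2)] -> total=1
Click 2 (0,1) count=0: revealed 6 new [(0,0) (0,1) (0,2) (1,0) (1,1) (1,2)] -> total=7

Answer: 7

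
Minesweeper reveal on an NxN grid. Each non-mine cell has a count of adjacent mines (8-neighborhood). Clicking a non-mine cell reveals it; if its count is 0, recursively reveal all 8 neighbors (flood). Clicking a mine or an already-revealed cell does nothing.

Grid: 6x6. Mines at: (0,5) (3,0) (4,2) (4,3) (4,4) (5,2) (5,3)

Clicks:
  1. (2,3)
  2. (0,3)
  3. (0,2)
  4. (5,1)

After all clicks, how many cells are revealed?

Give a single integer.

Click 1 (2,3) count=0: revealed 22 new [(0,0) (0,1) (0,2) (0,3) (0,4) (1,0) (1,1) (1,2) (1,3) (1,4) (1,5) (2,0) (2,1) (2,2) (2,3) (2,4) (2,5) (3,1) (3,2) (3,3) (3,4) (3,5)] -> total=22
Click 2 (0,3) count=0: revealed 0 new [(none)] -> total=22
Click 3 (0,2) count=0: revealed 0 new [(none)] -> total=22
Click 4 (5,1) count=2: revealed 1 new [(5,1)] -> total=23

Answer: 23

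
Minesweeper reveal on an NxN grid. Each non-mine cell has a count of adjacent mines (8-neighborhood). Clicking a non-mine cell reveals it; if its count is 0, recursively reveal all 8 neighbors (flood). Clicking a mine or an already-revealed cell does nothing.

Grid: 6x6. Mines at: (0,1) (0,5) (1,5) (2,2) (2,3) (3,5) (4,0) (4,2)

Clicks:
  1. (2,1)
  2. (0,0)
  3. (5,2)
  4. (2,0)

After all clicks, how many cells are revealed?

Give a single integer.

Click 1 (2,1) count=1: revealed 1 new [(2,1)] -> total=1
Click 2 (0,0) count=1: revealed 1 new [(0,0)] -> total=2
Click 3 (5,2) count=1: revealed 1 new [(5,2)] -> total=3
Click 4 (2,0) count=0: revealed 5 new [(1,0) (1,1) (2,0) (3,0) (3,1)] -> total=8

Answer: 8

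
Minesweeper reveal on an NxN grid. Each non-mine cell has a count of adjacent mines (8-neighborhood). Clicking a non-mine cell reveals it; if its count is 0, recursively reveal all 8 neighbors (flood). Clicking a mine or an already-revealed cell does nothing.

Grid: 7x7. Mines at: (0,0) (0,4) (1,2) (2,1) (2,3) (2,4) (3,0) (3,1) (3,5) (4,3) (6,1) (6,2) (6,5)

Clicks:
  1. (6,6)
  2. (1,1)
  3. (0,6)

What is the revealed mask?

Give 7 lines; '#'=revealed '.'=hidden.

Click 1 (6,6) count=1: revealed 1 new [(6,6)] -> total=1
Click 2 (1,1) count=3: revealed 1 new [(1,1)] -> total=2
Click 3 (0,6) count=0: revealed 6 new [(0,5) (0,6) (1,5) (1,6) (2,5) (2,6)] -> total=8

Answer: .....##
.#...##
.....##
.......
.......
.......
......#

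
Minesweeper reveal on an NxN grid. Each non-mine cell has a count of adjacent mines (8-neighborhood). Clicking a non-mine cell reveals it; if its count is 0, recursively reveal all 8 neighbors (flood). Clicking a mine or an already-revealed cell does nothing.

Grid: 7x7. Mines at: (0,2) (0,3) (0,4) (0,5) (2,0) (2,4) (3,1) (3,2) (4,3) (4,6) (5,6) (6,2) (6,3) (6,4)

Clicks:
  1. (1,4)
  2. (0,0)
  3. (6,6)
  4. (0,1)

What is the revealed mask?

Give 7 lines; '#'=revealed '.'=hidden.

Click 1 (1,4) count=4: revealed 1 new [(1,4)] -> total=1
Click 2 (0,0) count=0: revealed 4 new [(0,0) (0,1) (1,0) (1,1)] -> total=5
Click 3 (6,6) count=1: revealed 1 new [(6,6)] -> total=6
Click 4 (0,1) count=1: revealed 0 new [(none)] -> total=6

Answer: ##.....
##..#..
.......
.......
.......
.......
......#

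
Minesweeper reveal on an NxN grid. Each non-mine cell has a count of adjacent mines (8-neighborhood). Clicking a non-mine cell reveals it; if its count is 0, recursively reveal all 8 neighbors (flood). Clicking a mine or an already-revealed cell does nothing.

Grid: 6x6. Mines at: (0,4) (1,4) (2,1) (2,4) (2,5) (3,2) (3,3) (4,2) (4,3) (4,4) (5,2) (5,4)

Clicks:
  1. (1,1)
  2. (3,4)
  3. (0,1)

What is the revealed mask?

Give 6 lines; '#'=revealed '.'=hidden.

Click 1 (1,1) count=1: revealed 1 new [(1,1)] -> total=1
Click 2 (3,4) count=5: revealed 1 new [(3,4)] -> total=2
Click 3 (0,1) count=0: revealed 7 new [(0,0) (0,1) (0,2) (0,3) (1,0) (1,2) (1,3)] -> total=9

Answer: ####..
####..
......
....#.
......
......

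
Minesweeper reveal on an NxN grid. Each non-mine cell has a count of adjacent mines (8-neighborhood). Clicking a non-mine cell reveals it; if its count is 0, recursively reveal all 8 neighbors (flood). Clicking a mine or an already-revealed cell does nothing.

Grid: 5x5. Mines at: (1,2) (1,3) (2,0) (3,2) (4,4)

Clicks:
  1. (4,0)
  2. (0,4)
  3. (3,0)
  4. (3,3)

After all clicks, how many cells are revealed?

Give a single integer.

Answer: 6

Derivation:
Click 1 (4,0) count=0: revealed 4 new [(3,0) (3,1) (4,0) (4,1)] -> total=4
Click 2 (0,4) count=1: revealed 1 new [(0,4)] -> total=5
Click 3 (3,0) count=1: revealed 0 new [(none)] -> total=5
Click 4 (3,3) count=2: revealed 1 new [(3,3)] -> total=6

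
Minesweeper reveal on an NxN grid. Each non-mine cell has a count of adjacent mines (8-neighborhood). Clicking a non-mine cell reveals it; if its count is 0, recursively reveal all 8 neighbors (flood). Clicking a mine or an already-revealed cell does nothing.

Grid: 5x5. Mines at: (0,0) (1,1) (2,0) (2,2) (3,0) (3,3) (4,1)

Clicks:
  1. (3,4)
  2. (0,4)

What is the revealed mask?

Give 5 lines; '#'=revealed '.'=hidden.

Click 1 (3,4) count=1: revealed 1 new [(3,4)] -> total=1
Click 2 (0,4) count=0: revealed 8 new [(0,2) (0,3) (0,4) (1,2) (1,3) (1,4) (2,3) (2,4)] -> total=9

Answer: ..###
..###
...##
....#
.....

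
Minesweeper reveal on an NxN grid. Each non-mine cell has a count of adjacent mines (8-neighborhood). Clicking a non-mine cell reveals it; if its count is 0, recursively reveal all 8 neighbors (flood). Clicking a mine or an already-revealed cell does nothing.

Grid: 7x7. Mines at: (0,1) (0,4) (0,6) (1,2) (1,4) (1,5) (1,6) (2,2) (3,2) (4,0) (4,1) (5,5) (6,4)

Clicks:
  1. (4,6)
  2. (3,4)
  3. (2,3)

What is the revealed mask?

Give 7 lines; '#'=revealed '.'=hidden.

Click 1 (4,6) count=1: revealed 1 new [(4,6)] -> total=1
Click 2 (3,4) count=0: revealed 11 new [(2,3) (2,4) (2,5) (2,6) (3,3) (3,4) (3,5) (3,6) (4,3) (4,4) (4,5)] -> total=12
Click 3 (2,3) count=4: revealed 0 new [(none)] -> total=12

Answer: .......
.......
...####
...####
...####
.......
.......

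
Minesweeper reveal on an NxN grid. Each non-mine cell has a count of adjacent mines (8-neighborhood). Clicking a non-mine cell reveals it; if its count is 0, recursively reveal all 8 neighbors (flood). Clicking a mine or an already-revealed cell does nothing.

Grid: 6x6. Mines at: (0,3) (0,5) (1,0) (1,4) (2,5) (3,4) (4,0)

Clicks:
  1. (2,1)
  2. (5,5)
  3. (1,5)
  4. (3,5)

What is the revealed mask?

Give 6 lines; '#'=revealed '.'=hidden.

Answer: ......
.###.#
.###..
.###.#
.#####
.#####

Derivation:
Click 1 (2,1) count=1: revealed 1 new [(2,1)] -> total=1
Click 2 (5,5) count=0: revealed 18 new [(1,1) (1,2) (1,3) (2,2) (2,3) (3,1) (3,2) (3,3) (4,1) (4,2) (4,3) (4,4) (4,5) (5,1) (5,2) (5,3) (5,4) (5,5)] -> total=19
Click 3 (1,5) count=3: revealed 1 new [(1,5)] -> total=20
Click 4 (3,5) count=2: revealed 1 new [(3,5)] -> total=21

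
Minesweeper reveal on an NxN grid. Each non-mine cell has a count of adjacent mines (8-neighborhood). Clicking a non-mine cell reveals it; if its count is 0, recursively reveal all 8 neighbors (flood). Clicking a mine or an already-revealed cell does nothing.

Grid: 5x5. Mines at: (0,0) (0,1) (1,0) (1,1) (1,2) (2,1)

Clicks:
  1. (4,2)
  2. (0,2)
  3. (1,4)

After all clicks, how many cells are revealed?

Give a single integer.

Answer: 18

Derivation:
Click 1 (4,2) count=0: revealed 17 new [(0,3) (0,4) (1,3) (1,4) (2,2) (2,3) (2,4) (3,0) (3,1) (3,2) (3,3) (3,4) (4,0) (4,1) (4,2) (4,3) (4,4)] -> total=17
Click 2 (0,2) count=3: revealed 1 new [(0,2)] -> total=18
Click 3 (1,4) count=0: revealed 0 new [(none)] -> total=18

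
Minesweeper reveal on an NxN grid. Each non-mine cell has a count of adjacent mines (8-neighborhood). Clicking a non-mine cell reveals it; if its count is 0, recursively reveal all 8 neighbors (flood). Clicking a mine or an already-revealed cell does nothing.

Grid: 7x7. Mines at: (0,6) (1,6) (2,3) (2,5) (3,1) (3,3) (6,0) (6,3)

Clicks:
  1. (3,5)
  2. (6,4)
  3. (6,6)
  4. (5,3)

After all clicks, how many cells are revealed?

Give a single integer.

Answer: 13

Derivation:
Click 1 (3,5) count=1: revealed 1 new [(3,5)] -> total=1
Click 2 (6,4) count=1: revealed 1 new [(6,4)] -> total=2
Click 3 (6,6) count=0: revealed 10 new [(3,4) (3,6) (4,4) (4,5) (4,6) (5,4) (5,5) (5,6) (6,5) (6,6)] -> total=12
Click 4 (5,3) count=1: revealed 1 new [(5,3)] -> total=13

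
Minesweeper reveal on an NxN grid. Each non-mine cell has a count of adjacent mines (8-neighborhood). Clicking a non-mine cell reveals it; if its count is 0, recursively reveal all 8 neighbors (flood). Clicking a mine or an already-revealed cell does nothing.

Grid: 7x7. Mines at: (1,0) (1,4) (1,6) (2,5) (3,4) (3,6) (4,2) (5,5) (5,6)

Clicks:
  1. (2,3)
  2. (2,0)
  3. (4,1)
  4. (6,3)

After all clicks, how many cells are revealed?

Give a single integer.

Click 1 (2,3) count=2: revealed 1 new [(2,3)] -> total=1
Click 2 (2,0) count=1: revealed 1 new [(2,0)] -> total=2
Click 3 (4,1) count=1: revealed 1 new [(4,1)] -> total=3
Click 4 (6,3) count=0: revealed 14 new [(2,1) (3,0) (3,1) (4,0) (5,0) (5,1) (5,2) (5,3) (5,4) (6,0) (6,1) (6,2) (6,3) (6,4)] -> total=17

Answer: 17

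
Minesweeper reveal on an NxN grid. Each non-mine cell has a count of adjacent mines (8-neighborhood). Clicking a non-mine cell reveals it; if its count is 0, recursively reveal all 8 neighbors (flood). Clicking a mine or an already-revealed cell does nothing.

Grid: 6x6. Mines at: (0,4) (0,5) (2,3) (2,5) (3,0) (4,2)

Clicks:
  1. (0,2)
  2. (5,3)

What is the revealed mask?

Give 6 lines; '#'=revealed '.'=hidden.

Answer: ####..
####..
###...
......
......
...#..

Derivation:
Click 1 (0,2) count=0: revealed 11 new [(0,0) (0,1) (0,2) (0,3) (1,0) (1,1) (1,2) (1,3) (2,0) (2,1) (2,2)] -> total=11
Click 2 (5,3) count=1: revealed 1 new [(5,3)] -> total=12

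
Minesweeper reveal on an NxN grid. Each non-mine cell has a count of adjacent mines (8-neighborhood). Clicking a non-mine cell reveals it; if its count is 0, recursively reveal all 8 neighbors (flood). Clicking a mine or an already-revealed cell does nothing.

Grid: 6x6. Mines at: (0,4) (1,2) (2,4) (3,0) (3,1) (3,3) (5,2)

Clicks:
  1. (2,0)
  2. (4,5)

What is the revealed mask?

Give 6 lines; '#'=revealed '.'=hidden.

Answer: ......
......
#.....
....##
...###
...###

Derivation:
Click 1 (2,0) count=2: revealed 1 new [(2,0)] -> total=1
Click 2 (4,5) count=0: revealed 8 new [(3,4) (3,5) (4,3) (4,4) (4,5) (5,3) (5,4) (5,5)] -> total=9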